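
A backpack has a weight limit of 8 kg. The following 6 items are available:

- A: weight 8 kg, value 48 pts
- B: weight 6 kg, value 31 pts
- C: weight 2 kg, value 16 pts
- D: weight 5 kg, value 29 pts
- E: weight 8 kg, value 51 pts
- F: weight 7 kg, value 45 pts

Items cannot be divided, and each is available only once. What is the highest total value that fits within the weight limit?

Check high-value combinations within 8 kg:
- E: weight 8, value 51
- A: weight 8, value 48
- B+C: weight 6+2=8, value 31+16=47
- C+D: weight 2+5=7, value 16+29=45
- F: weight 7, value 45
Best: 51 pts.

51 pts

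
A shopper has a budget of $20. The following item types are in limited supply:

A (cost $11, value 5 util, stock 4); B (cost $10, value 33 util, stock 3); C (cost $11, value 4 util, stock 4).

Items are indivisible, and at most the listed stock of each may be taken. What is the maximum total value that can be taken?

Best selections within cost 20 and stock limits:
- 2×B: cost 20, value 66
- 1×B: cost 10, value 33
Best: 66 util.

66 util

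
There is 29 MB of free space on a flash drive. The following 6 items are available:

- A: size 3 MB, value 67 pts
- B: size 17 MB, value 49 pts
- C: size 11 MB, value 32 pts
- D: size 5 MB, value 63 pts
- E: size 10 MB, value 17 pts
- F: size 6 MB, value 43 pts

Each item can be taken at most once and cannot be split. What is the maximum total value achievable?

205 pts

Check high-value combinations within 29 MB:
- A+C+D+F: size 3+11+5+6=25, value 67+32+63+43=205
- A+D+E+F: size 3+5+10+6=24, value 67+63+17+43=190
- A+B+D: size 3+17+5=25, value 67+49+63=179
Best: 205 pts.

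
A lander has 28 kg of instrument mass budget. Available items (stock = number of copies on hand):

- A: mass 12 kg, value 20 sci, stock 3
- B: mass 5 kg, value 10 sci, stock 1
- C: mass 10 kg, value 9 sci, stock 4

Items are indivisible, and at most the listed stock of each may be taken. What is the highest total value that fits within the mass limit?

Best selections within mass 28 and stock limits:
- 2×A: mass 24, value 40
- 1×A + 1×B + 1×C: mass 27, value 39
Best: 40 sci.

40 sci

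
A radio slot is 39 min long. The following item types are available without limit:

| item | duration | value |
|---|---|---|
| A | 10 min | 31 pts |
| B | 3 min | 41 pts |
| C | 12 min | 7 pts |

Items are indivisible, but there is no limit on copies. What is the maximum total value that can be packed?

533 pts

Best value-per-unit is B at 41/3, and filling with it alone uses duration 13×3=39. No mix of the others beats 13×41 = 533.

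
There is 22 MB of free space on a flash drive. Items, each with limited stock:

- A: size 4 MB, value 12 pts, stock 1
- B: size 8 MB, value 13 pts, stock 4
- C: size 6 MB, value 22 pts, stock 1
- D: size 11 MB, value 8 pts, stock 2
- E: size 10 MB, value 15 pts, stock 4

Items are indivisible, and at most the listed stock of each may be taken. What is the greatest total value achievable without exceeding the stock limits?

Best selections within size 22 and stock limits:
- 1×A + 1×C + 1×E: size 20, value 49
- 2×B + 1×C: size 22, value 48
Best: 49 pts.

49 pts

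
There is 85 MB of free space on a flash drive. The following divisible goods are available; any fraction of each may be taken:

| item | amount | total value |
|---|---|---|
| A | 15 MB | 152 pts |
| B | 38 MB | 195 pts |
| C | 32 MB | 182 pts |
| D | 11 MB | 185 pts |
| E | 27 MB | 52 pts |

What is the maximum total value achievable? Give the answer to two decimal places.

657.55

Take in order of value per unit:
- D (185/11 per unit): all 11 → value 185, running total 185.00
- A (152/15 per unit): all 15 → value 152, running total 337.00
- C (182/32 per unit): all 32 → value 182, running total 519.00
- B (195/38 per unit): 27 of 38 → value 27×195/38 = 138.5526, running total 657.55
Total 657.55.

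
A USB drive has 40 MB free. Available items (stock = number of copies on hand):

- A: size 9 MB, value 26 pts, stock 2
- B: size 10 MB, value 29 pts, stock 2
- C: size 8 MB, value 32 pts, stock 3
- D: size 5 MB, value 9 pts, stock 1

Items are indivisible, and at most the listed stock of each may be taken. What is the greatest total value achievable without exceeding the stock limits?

Top feasible selections:
- 1×B + 3×C + 1×D: size 39, value 134
- 1×A + 3×C + 1×D: size 38, value 131
- 1×A + 1×B + 2×C + 1×D: size 40, value 128
- 1×B + 3×C: size 34, value 125
Best: 134 pts.

134 pts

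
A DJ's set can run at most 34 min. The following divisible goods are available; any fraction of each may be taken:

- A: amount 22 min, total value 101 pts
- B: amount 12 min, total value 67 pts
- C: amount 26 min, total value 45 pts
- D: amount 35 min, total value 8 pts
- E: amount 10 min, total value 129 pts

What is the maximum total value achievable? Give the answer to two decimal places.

251.09

Take in order of value per unit:
- E (129/10 per unit): all 10 → value 129, running total 129.00
- B (67/12 per unit): all 12 → value 67, running total 196.00
- A (101/22 per unit): 12 of 22 → value 12×101/22 = 55.0909, running total 251.09
Total 251.09.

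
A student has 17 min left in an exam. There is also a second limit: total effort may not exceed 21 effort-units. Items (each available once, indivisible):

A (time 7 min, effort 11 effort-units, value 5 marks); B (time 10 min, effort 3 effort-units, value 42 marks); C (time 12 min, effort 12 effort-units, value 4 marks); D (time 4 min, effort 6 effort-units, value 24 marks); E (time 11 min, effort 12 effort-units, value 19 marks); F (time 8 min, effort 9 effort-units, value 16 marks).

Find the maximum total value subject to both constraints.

66 marks

Feasible sets respecting both limits:
- B+D: time 14, effort 9, value 66
- A+B: time 17, effort 14, value 47
- D+E: time 15, effort 18, value 43
- B: time 10, effort 3, value 42
Best: 66 marks.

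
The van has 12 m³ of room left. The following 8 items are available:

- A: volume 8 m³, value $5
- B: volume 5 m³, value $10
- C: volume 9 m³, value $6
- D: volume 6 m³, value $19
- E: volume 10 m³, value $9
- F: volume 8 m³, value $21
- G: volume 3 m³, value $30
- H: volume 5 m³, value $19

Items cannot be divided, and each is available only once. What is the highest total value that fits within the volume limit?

Check high-value combinations within 12 m³:
- F+G: volume 8+3=11, value 21+30=51
- G+H: volume 3+5=8, value 30+19=49
- D+G: volume 6+3=9, value 19+30=49
- B+G: volume 5+3=8, value 10+30=40
- D+H: volume 6+5=11, value 19+19=38
Best: $51.

$51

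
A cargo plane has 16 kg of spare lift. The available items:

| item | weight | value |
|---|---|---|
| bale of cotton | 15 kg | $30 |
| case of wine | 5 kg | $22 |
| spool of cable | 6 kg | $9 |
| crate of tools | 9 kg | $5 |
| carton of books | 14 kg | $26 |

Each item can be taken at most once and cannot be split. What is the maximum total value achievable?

Check high-value combinations within 16 kg:
- case of wine+spool of cable: weight 5+6=11, value 22+9=31
- bale of cotton: weight 15, value 30
- case of wine+crate of tools: weight 5+9=14, value 22+5=27
- carton of books: weight 14, value 26
- case of wine: weight 5, value 22
Best: $31.

$31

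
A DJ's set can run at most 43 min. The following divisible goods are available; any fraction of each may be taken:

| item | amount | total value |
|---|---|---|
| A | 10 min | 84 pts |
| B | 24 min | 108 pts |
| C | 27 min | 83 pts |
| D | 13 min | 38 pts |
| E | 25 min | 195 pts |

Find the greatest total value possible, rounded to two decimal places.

Take in order of value per unit:
- A (84/10 per unit): all 10 → value 84, running total 84.00
- E (195/25 per unit): all 25 → value 195, running total 279.00
- B (108/24 per unit): 8 of 24 → value 8×108/24 = 36.0000, running total 315.00
Total 315.00.

315.00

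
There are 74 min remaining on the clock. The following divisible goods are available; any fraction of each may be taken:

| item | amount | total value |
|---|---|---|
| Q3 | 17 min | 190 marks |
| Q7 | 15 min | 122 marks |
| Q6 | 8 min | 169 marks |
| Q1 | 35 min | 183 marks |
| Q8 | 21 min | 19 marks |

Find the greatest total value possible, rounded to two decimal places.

658.77

Take in order of value per unit:
- Q6 (169/8 per unit): all 8 → value 169, running total 169.00
- Q3 (190/17 per unit): all 17 → value 190, running total 359.00
- Q7 (122/15 per unit): all 15 → value 122, running total 481.00
- Q1 (183/35 per unit): 34 of 35 → value 34×183/35 = 177.7714, running total 658.77
Total 658.77.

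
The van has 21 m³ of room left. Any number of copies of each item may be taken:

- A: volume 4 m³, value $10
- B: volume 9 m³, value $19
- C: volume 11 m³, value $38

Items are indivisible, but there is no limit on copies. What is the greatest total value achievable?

Best value-per-unit is C at 38/11; filling with it alone gives 1×38 = 38.
Optimal mix: 2×A + 1×C → volume 19, value 58.

$58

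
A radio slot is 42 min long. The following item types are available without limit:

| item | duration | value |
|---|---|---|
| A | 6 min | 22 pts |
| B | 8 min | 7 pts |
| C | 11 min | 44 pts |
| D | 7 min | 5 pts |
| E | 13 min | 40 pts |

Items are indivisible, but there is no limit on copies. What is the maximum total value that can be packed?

Best value-per-unit is C at 44/11; filling with it alone gives 3×44 = 132.
Optimal mix: 7×A → duration 42, value 154.

154 pts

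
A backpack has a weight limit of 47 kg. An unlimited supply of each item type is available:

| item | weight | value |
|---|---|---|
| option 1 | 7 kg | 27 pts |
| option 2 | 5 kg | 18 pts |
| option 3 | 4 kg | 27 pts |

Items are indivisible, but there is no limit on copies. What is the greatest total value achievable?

297 pts

Best value-per-unit is option 3 at 27/4; filling with it alone gives 11×27 = 297.
Optimal mix: 1×option 1 + 10×option 3 → weight 47, value 297.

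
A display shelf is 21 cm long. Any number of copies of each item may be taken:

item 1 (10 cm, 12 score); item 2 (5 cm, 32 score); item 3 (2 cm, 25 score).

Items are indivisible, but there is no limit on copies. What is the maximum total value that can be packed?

250 score

Best value-per-unit is item 3 at 25/2, and filling with it alone uses length 10×2=20. No mix of the others beats 10×25 = 250.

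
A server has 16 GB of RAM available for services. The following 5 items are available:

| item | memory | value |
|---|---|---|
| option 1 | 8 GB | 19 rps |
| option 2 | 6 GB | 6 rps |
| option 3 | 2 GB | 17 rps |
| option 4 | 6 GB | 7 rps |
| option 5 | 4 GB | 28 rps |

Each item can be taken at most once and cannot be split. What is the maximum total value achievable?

64 rps

This is a 0/1 knapsack; check combinations near the capacity.
- option 1+option 3+option 5: memory 8+2+4=14, value 19+17+28=64
- option 3+option 4+option 5: memory 2+6+4=12, value 17+7+28=52
- option 2+option 3+option 5: memory 6+2+4=12, value 6+17+28=51
- option 1+option 5: memory 8+4=12, value 19+28=47
Best: 64 rps.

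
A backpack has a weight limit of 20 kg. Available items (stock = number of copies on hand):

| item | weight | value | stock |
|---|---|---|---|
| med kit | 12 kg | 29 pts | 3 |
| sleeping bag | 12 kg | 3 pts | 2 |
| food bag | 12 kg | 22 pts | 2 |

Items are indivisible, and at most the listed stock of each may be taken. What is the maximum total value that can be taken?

29 pts

Top feasible selections:
- 1×med kit: weight 12, value 29
- 1×food bag: weight 12, value 22
Best: 29 pts.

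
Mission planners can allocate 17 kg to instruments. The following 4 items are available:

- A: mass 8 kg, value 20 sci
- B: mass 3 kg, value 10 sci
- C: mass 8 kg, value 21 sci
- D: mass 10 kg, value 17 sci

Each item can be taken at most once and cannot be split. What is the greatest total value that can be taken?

41 sci

Check high-value combinations within 17 kg:
- A+C: mass 8+8=16, value 20+21=41
- B+C: mass 3+8=11, value 10+21=31
- A+B: mass 8+3=11, value 20+10=30
Best: 41 sci.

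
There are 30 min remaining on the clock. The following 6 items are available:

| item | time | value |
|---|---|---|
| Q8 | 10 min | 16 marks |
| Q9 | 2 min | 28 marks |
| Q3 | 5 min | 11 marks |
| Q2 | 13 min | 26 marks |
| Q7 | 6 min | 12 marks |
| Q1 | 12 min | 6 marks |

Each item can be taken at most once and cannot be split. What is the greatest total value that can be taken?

81 marks

This is a 0/1 knapsack; check combinations near the capacity.
- Q8+Q9+Q3+Q2: time 10+2+5+13=30, value 16+28+11+26=81
- Q9+Q3+Q2+Q7: time 2+5+13+6=26, value 28+11+26+12=77
- Q8+Q9+Q2: time 10+2+13=25, value 16+28+26=70
Best: 81 marks.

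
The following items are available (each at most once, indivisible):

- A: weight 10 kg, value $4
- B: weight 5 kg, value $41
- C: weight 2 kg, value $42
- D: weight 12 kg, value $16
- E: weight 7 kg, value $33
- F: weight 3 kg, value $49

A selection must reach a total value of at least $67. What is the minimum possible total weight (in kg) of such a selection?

5

Subsets with value ≥ 67, sorted by total weight:
- C+F: weight 5, value 91
- B+C: weight 7, value 83
- B+F: weight 8, value 90
- C+E: weight 9, value 75
Minimum weight: 5 kg.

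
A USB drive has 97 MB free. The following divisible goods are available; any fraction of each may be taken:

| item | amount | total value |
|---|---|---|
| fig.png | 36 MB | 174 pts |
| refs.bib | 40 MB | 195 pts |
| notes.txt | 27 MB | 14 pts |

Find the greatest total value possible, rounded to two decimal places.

379.89

Take in order of value per unit:
- refs.bib (195/40 per unit): all 40 → value 195, running total 195.00
- fig.png (174/36 per unit): all 36 → value 174, running total 369.00
- notes.txt (14/27 per unit): 21 of 27 → value 21×14/27 = 10.8889, running total 379.89
Total 379.89.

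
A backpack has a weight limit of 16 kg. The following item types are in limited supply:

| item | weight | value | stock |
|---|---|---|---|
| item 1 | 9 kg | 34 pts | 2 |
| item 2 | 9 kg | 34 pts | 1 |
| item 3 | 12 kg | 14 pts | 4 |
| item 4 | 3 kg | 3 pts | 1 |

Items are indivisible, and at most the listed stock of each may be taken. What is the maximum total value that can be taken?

Best selections within weight 16 and stock limits:
- 1×item 2 + 1×item 4: weight 12, value 37
- 1×item 1 + 1×item 4: weight 12, value 37
- 1×item 2: weight 9, value 34
- 1×item 1: weight 9, value 34
Best: 37 pts.

37 pts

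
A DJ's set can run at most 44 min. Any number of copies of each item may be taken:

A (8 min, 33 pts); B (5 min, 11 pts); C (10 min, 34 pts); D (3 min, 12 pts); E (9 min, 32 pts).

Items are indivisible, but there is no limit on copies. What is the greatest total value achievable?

180 pts

Best value-per-unit is A at 33/8; filling with it alone gives 5×33 = 165.
Optimal mix: 4×A + 4×D → duration 44, value 180.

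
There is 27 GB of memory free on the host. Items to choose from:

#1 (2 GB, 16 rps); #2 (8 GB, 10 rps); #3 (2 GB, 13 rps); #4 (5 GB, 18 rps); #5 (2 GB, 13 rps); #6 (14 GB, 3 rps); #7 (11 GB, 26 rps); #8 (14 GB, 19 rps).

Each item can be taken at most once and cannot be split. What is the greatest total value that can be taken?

This is a 0/1 knapsack; check combinations near the capacity.
- #1+#3+#4+#5+#7: memory 2+2+5+2+11=22, value 16+13+18+13+26=86
- #1+#3+#4+#5+#8: memory 2+2+5+2+14=25, value 16+13+18+13+19=79
- #1+#2+#3+#5+#7: memory 2+8+2+2+11=25, value 16+10+13+13+26=78
- #1+#3+#4+#7: memory 2+2+5+11=20, value 16+13+18+26=73
- #1+#4+#5+#7: memory 2+5+2+11=20, value 16+18+13+26=73
Best: 86 rps.

86 rps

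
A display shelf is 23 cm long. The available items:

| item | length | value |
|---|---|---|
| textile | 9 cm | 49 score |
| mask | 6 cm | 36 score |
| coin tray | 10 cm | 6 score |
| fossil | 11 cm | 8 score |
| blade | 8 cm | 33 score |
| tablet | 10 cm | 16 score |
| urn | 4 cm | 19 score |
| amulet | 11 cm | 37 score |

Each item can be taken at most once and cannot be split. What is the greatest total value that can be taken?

This is a 0/1 knapsack; check combinations near the capacity.
- textile+mask+blade: length 9+6+8=23, value 49+36+33=118
- textile+mask+urn: length 9+6+4=19, value 49+36+19=104
- textile+blade+urn: length 9+8+4=21, value 49+33+19=101
- mask+urn+amulet: length 6+4+11=21, value 36+19+37=92
Best: 118 score.

118 score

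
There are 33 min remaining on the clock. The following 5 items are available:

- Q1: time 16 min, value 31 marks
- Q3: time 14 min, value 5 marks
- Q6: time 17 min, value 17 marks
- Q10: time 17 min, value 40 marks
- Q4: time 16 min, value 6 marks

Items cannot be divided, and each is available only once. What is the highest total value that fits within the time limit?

71 marks

This is a 0/1 knapsack; check combinations near the capacity.
- Q1+Q10: time 16+17=33, value 31+40=71
- Q1+Q6: time 16+17=33, value 31+17=48
- Q10+Q4: time 17+16=33, value 40+6=46
Best: 71 marks.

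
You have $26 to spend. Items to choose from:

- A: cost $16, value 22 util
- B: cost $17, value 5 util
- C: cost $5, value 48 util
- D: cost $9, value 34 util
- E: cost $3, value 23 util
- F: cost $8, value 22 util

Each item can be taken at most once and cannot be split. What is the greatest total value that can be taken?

127 util

Check high-value combinations within $26:
- C+D+E+F: cost 5+9+3+8=25, value 48+34+23+22=127
- C+D+E: cost 5+9+3=17, value 48+34+23=105
- C+D+F: cost 5+9+8=22, value 48+34+22=104
- C+E+F: cost 5+3+8=16, value 48+23+22=93
- A+C+E: cost 16+5+3=24, value 22+48+23=93
Best: 127 util.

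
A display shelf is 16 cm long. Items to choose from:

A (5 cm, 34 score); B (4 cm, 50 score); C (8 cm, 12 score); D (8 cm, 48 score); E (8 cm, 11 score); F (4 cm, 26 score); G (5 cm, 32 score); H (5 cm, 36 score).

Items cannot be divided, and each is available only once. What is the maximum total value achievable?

Check high-value combinations within 16 cm:
- B+D+F: length 4+8+4=16, value 50+48+26=124
- A+B+H: length 5+4+5=14, value 34+50+36=120
- B+G+H: length 4+5+5=14, value 50+32+36=118
- A+B+G: length 5+4+5=14, value 34+50+32=116
Best: 124 score.

124 score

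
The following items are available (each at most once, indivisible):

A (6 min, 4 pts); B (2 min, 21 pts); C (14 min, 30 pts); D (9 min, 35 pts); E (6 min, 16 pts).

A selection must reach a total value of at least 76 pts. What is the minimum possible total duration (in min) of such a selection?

23

Subsets with value ≥ 76, sorted by total duration:
- A+B+D+E: duration 23, value 76
- B+C+D: duration 25, value 86
- C+D+E: duration 29, value 81
Minimum duration: 23 min.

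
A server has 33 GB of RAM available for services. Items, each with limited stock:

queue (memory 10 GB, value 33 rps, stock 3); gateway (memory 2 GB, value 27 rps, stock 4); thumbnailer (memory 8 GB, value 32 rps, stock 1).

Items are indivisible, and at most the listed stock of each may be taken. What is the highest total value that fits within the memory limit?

174 rps

Top feasible selections:
- 2×queue + 4×gateway: memory 28, value 174
- 1×queue + 4×gateway + 1×thumbnailer: memory 26, value 173
- 2×queue + 2×gateway + 1×thumbnailer: memory 32, value 152
Best: 174 rps.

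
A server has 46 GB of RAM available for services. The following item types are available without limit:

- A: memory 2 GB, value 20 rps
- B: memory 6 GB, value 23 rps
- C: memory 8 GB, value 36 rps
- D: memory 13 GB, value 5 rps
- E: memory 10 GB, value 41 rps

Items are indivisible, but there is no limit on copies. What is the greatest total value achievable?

Best value-per-unit is A at 20/2, and filling with it alone uses memory 23×2=46. No mix of the others beats 23×20 = 460.

460 rps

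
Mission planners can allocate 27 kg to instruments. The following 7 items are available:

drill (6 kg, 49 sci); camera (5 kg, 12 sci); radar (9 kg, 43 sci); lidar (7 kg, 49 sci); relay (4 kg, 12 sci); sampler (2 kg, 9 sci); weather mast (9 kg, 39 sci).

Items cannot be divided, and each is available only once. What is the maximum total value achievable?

Check high-value combinations within 27 kg:
- drill+radar+lidar+relay: mass 6+9+7+4=26, value 49+43+49+12=153
- drill+camera+radar+lidar: mass 6+5+9+7=27, value 49+12+43+49=153
- drill+radar+lidar+sampler: mass 6+9+7+2=24, value 49+43+49+9=150
- drill+lidar+relay+weather mast: mass 6+7+4+9=26, value 49+49+12+39=149
- drill+camera+lidar+weather mast: mass 6+5+7+9=27, value 49+12+49+39=149
Best: 153 sci.

153 sci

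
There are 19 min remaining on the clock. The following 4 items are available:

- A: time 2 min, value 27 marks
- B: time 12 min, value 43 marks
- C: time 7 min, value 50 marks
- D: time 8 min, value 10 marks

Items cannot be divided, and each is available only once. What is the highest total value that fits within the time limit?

Check high-value combinations within 19 min:
- B+C: time 12+7=19, value 43+50=93
- A+C+D: time 2+7+8=17, value 27+50+10=87
- A+C: time 2+7=9, value 27+50=77
Best: 93 marks.

93 marks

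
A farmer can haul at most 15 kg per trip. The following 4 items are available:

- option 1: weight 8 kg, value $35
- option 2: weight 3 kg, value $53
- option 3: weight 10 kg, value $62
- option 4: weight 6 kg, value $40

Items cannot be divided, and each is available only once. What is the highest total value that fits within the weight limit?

$115

Check high-value combinations within 15 kg:
- option 2+option 3: weight 3+10=13, value 53+62=115
- option 2+option 4: weight 3+6=9, value 53+40=93
- option 1+option 2: weight 8+3=11, value 35+53=88
Best: $115.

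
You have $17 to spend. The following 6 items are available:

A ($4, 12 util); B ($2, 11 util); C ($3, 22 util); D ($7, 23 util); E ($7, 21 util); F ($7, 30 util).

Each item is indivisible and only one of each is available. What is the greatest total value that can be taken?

Check high-value combinations within $17:
- A+B+C+F: cost 4+2+3+7=16, value 12+11+22+30=75
- C+D+F: cost 3+7+7=17, value 22+23+30=75
- C+E+F: cost 3+7+7=17, value 22+21+30=73
Best: 75 util.

75 util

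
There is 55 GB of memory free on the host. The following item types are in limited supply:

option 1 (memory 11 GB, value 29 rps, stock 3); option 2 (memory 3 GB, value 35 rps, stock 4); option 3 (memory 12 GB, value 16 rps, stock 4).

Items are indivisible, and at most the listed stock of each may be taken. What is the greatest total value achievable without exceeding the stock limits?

Top feasible selections:
- 3×option 1 + 4×option 2: memory 45, value 227
- 2×option 1 + 4×option 2 + 1×option 3: memory 46, value 214
- 3×option 1 + 3×option 2 + 1×option 3: memory 54, value 208
- 1×option 1 + 4×option 2 + 2×option 3: memory 47, value 201
Best: 227 rps.

227 rps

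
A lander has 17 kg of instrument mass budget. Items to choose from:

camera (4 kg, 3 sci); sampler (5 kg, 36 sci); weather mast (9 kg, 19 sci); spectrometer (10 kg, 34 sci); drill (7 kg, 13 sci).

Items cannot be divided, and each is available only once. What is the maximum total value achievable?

70 sci

Check high-value combinations within 17 kg:
- sampler+spectrometer: mass 5+10=15, value 36+34=70
- sampler+weather mast: mass 5+9=14, value 36+19=55
- camera+sampler+drill: mass 4+5+7=16, value 3+36+13=52
- sampler+drill: mass 5+7=12, value 36+13=49
- spectrometer+drill: mass 10+7=17, value 34+13=47
Best: 70 sci.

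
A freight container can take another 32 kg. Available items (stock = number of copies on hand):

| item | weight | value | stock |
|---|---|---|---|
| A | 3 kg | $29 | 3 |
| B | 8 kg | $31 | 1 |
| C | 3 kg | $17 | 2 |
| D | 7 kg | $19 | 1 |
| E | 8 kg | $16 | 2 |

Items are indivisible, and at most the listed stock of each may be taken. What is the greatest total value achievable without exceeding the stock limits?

$171

Top feasible selections:
- 3×A + 1×B + 2×C + 1×D: weight 30, value 171
- 3×A + 1×B + 2×C + 1×E: weight 31, value 168
- 3×A + 2×C + 1×D + 1×E: weight 30, value 156
Best: $171.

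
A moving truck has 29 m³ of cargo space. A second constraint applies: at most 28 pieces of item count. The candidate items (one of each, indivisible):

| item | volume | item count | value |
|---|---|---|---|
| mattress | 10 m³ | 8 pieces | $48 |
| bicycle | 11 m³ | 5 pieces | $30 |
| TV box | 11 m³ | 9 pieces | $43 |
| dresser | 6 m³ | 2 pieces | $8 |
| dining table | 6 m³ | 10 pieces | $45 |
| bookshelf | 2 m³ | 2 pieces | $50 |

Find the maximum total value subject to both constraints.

$173

Feasible sets respecting both limits:
- mattress+bicycle+dining table+bookshelf: volume 29, item count 25, value 173
- mattress+dresser+dining table+bookshelf: volume 24, item count 22, value 151
- mattress+TV box+dresser+bookshelf: volume 29, item count 21, value 149
Best: $173.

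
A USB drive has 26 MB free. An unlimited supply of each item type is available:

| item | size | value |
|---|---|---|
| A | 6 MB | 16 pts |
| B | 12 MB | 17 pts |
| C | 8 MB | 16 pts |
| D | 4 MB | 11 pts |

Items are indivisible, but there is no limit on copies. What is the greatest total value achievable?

71 pts

Best value-per-unit is D at 11/4; filling with it alone gives 6×11 = 66.
Optimal mix: 1×A + 5×D → size 26, value 71.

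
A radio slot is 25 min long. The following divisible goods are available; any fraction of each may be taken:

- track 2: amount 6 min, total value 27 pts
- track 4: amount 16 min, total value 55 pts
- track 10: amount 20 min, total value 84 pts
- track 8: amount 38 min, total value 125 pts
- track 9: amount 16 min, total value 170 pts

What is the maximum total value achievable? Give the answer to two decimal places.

209.60

Take in order of value per unit:
- track 9 (170/16 per unit): all 16 → value 170, running total 170.00
- track 2 (27/6 per unit): all 6 → value 27, running total 197.00
- track 10 (84/20 per unit): 3 of 20 → value 3×84/20 = 12.6000, running total 209.60
Total 209.60.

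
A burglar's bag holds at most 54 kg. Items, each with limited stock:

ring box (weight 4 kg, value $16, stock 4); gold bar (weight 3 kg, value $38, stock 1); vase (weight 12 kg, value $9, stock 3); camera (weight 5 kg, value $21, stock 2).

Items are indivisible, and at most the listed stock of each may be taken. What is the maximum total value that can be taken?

$162

Best selections within weight 54 and stock limits:
- 4×ring box + 1×gold bar + 2×vase + 2×camera: weight 53, value 162
- 4×ring box + 1×gold bar + 1×vase + 2×camera: weight 41, value 153
Best: $162.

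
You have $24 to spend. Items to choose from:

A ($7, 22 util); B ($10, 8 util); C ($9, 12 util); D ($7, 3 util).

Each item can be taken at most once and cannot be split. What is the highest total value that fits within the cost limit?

37 util

This is a 0/1 knapsack; check combinations near the capacity.
- A+C+D: cost 7+9+7=23, value 22+12+3=37
- A+C: cost 7+9=16, value 22+12=34
- A+B+D: cost 7+10+7=24, value 22+8+3=33
- A+B: cost 7+10=17, value 22+8=30
Best: 37 util.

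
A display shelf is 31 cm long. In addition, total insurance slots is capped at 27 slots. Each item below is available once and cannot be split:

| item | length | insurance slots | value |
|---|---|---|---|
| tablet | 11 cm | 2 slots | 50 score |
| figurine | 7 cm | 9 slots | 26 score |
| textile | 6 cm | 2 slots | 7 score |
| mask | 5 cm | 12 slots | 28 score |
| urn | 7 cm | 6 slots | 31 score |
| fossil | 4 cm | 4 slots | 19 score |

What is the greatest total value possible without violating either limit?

Feasible sets respecting both limits:
- tablet+mask+urn+fossil: length 27, insurance slots 24, value 128
- tablet+figurine+urn+fossil: length 29, insurance slots 21, value 126
- tablet+figurine+mask+fossil: length 27, insurance slots 27, value 123
- tablet+textile+mask+urn: length 29, insurance slots 22, value 116
Best: 128 score.

128 score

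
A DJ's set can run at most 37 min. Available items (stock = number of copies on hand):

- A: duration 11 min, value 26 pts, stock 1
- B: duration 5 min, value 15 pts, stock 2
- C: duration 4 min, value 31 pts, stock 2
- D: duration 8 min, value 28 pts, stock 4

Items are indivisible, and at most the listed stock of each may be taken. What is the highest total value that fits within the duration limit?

Best selections within duration 37 and stock limits:
- 1×B + 2×C + 3×D: duration 37, value 161
- 2×B + 2×C + 2×D: duration 34, value 148
- 2×C + 3×D: duration 32, value 146
Best: 161 pts.

161 pts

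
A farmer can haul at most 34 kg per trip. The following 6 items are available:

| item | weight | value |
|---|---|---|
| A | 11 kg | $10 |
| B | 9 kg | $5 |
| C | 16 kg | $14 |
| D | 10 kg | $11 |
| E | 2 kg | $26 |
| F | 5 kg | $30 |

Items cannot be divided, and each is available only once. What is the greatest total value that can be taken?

Check high-value combinations within 34 kg:
- C+D+E+F: weight 16+10+2+5=33, value 14+11+26+30=81
- A+C+E+F: weight 11+16+2+5=34, value 10+14+26+30=80
- A+D+E+F: weight 11+10+2+5=28, value 10+11+26+30=77
- B+C+E+F: weight 9+16+2+5=32, value 5+14+26+30=75
Best: $81.

$81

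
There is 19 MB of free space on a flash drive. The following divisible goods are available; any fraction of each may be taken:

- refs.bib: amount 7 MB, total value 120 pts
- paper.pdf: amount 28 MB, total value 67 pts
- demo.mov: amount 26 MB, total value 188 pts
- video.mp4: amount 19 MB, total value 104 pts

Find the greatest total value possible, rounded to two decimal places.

206.77

Take in order of value per unit:
- refs.bib (120/7 per unit): all 7 → value 120, running total 120.00
- demo.mov (188/26 per unit): 12 of 26 → value 12×188/26 = 86.7692, running total 206.77
Total 206.77.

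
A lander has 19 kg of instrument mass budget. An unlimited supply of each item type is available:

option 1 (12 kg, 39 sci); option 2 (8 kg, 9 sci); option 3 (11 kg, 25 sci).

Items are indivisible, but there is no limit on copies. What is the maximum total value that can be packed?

Best value-per-unit is option 1 at 39/12, and filling with it alone uses mass 1×12=12. No mix of the others beats 1×39 = 39.

39 sci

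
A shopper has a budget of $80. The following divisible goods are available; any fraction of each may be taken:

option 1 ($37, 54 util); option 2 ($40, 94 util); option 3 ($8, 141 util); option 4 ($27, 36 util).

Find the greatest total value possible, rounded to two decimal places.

Take in order of value per unit:
- option 3 (141/8 per unit): all 8 → value 141, running total 141.00
- option 2 (94/40 per unit): all 40 → value 94, running total 235.00
- option 1 (54/37 per unit): 32 of 37 → value 32×54/37 = 46.7027, running total 281.70
Total 281.70.

281.70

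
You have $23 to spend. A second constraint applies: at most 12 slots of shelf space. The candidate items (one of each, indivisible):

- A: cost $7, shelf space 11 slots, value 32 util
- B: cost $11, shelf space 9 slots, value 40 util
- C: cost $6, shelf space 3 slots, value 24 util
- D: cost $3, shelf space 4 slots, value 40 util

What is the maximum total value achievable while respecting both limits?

Feasible sets respecting both limits:
- B+C: cost 17, shelf space 12, value 64
- C+D: cost 9, shelf space 7, value 64
- B: cost 11, shelf space 9, value 40
- D: cost 3, shelf space 4, value 40
Best: 64 util.

64 util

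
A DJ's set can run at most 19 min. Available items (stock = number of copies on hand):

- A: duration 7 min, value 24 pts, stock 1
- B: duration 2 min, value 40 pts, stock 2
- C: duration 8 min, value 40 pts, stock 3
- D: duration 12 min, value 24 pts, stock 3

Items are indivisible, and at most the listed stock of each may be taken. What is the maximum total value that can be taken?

144 pts

Best selections within duration 19 and stock limits:
- 1×A + 2×B + 1×C: duration 19, value 144
- 2×B + 1×C: duration 12, value 120
- 1×B + 2×C: duration 18, value 120
Best: 144 pts.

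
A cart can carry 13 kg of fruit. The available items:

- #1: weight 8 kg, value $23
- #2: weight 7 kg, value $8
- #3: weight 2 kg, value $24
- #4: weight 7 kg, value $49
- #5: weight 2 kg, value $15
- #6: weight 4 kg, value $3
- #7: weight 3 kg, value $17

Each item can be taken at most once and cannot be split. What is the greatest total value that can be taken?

This is a 0/1 knapsack; check combinations near the capacity.
- #3+#4+#7: weight 2+7+3=12, value 24+49+17=90
- #3+#4+#5: weight 2+7+2=11, value 24+49+15=88
- #4+#5+#7: weight 7+2+3=12, value 49+15+17=81
Best: $90.

$90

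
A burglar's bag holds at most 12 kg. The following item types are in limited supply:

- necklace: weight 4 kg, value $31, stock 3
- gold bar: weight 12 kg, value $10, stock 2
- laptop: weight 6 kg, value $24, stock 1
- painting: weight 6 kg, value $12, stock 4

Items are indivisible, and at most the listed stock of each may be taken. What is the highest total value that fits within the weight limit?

$93

Top feasible selections:
- 3×necklace: weight 12, value 93
- 2×necklace: weight 8, value 62
- 1×necklace + 1×laptop: weight 10, value 55
Best: $93.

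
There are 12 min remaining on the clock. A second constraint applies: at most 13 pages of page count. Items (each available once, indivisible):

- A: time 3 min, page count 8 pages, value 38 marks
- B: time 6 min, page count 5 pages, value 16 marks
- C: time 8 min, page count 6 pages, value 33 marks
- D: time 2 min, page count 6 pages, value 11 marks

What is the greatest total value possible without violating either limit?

54 marks

Feasible sets respecting both limits:
- A+B: time 9, page count 13, value 54
- C+D: time 10, page count 12, value 44
- A: time 3, page count 8, value 38
Best: 54 marks.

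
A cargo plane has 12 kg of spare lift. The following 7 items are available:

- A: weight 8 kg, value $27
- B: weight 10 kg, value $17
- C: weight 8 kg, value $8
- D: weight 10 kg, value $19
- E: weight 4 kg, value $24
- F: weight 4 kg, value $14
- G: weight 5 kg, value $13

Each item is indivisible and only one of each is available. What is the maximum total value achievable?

Check high-value combinations within 12 kg:
- A+E: weight 8+4=12, value 27+24=51
- A+F: weight 8+4=12, value 27+14=41
- E+F: weight 4+4=8, value 24+14=38
- E+G: weight 4+5=9, value 24+13=37
Best: $51.

$51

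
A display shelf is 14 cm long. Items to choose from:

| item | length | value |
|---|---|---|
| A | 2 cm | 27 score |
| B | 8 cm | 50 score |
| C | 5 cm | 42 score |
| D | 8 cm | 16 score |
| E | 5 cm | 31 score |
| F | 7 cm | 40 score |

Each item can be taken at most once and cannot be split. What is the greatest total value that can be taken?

Check high-value combinations within 14 cm:
- A+C+F: length 2+5+7=14, value 27+42+40=109
- A+C+E: length 2+5+5=12, value 27+42+31=100
- A+E+F: length 2+5+7=14, value 27+31+40=98
- B+C: length 8+5=13, value 50+42=92
- C+F: length 5+7=12, value 42+40=82
Best: 109 score.

109 score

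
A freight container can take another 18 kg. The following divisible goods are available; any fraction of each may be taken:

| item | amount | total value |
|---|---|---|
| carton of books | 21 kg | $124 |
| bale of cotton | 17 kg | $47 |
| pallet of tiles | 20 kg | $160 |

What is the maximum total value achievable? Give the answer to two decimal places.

Take in order of value per unit:
- pallet of tiles (160/20 per unit): 18 of 20 → value 18×160/20 = 144.0000, running total 144.00
Total 144.00.

144.00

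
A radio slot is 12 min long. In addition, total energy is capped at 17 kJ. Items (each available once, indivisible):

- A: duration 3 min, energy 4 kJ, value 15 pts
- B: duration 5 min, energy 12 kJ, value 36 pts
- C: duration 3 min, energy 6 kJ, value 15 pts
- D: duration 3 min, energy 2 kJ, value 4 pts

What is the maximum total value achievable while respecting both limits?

Feasible sets respecting both limits:
- A+B: duration 8, energy 16, value 51
- B+D: duration 8, energy 14, value 40
- B: duration 5, energy 12, value 36
- A+C+D: duration 9, energy 12, value 34
Best: 51 pts.

51 pts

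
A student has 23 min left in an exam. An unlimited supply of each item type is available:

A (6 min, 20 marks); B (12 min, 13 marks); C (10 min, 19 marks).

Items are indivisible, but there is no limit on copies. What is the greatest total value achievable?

Best value-per-unit is A at 20/6, and filling with it alone uses time 3×6=18. No mix of the others beats 3×20 = 60.

60 marks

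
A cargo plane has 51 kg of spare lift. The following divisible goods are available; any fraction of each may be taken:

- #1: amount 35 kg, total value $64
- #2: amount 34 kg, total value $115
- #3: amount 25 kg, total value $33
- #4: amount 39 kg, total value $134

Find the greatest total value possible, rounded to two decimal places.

Take in order of value per unit:
- #4 (134/39 per unit): all 39 → value 134, running total 134.00
- #2 (115/34 per unit): 12 of 34 → value 12×115/34 = 40.5882, running total 174.59
Total 174.59.

174.59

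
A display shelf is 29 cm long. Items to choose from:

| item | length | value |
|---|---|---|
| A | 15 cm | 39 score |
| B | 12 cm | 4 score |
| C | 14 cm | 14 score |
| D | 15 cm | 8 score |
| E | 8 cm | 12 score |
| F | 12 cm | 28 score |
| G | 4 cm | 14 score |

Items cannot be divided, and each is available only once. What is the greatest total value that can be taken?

Check high-value combinations within 29 cm:
- A+F: length 15+12=27, value 39+28=67
- A+E+G: length 15+8+4=27, value 39+12+14=65
- E+F+G: length 8+12+4=24, value 12+28+14=54
- A+G: length 15+4=19, value 39+14=53
- A+C: length 15+14=29, value 39+14=53
Best: 67 score.

67 score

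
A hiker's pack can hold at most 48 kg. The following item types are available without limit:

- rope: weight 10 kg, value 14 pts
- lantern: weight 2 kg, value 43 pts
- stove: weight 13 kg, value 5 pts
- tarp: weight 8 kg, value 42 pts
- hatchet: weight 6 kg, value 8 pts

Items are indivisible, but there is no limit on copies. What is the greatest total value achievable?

1032 pts

Best value-per-unit is lantern at 43/2, and filling with it alone uses weight 24×2=48. No mix of the others beats 24×43 = 1032.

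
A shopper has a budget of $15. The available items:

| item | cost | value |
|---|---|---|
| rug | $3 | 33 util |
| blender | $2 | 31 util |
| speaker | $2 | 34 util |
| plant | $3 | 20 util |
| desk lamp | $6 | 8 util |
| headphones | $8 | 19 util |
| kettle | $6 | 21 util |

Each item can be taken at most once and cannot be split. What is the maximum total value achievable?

Check high-value combinations within $15:
- rug+blender+speaker+kettle: cost 3+2+2+6=13, value 33+31+34+21=119
- rug+blender+speaker+plant: cost 3+2+2+3=10, value 33+31+34+20=118
- rug+blender+speaker+headphones: cost 3+2+2+8=15, value 33+31+34+19=117
- rug+speaker+plant+kettle: cost 3+2+3+6=14, value 33+34+20+21=108
Best: 119 util.

119 util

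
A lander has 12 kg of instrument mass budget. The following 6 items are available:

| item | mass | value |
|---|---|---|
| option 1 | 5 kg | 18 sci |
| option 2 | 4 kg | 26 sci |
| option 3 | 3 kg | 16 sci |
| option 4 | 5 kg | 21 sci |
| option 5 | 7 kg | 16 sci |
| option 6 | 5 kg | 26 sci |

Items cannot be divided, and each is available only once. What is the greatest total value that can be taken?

68 sci

Check high-value combinations within 12 kg:
- option 2+option 3+option 6: mass 4+3+5=12, value 26+16+26=68
- option 2+option 3+option 4: mass 4+3+5=12, value 26+16+21=63
- option 1+option 2+option 3: mass 5+4+3=12, value 18+26+16=60
- option 2+option 6: mass 4+5=9, value 26+26=52
Best: 68 sci.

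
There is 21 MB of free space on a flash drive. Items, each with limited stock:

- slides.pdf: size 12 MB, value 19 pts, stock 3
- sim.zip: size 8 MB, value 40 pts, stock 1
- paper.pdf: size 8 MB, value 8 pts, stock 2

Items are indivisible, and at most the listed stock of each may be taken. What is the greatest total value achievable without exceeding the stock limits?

Best selections within size 21 and stock limits:
- 1×slides.pdf + 1×sim.zip: size 20, value 59
- 1×sim.zip + 1×paper.pdf: size 16, value 48
- 1×sim.zip: size 8, value 40
- 1×slides.pdf + 1×paper.pdf: size 20, value 27
Best: 59 pts.

59 pts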